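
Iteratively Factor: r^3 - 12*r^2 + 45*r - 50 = (r - 5)*(r^2 - 7*r + 10) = (r - 5)^2*(r - 2)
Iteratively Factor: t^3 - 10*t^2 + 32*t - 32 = (t - 2)*(t^2 - 8*t + 16) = (t - 4)*(t - 2)*(t - 4)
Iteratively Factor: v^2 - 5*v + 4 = (v - 4)*(v - 1)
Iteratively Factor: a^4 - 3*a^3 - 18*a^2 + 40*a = (a - 2)*(a^3 - a^2 - 20*a) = a*(a - 2)*(a^2 - a - 20) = a*(a - 2)*(a + 4)*(a - 5)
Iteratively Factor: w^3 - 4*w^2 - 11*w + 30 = (w - 5)*(w^2 + w - 6) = (w - 5)*(w - 2)*(w + 3)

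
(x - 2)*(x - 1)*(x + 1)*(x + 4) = x^4 + 2*x^3 - 9*x^2 - 2*x + 8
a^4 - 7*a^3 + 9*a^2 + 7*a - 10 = (a - 5)*(a - 2)*(a - 1)*(a + 1)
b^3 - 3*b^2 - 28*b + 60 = (b - 6)*(b - 2)*(b + 5)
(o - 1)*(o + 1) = o^2 - 1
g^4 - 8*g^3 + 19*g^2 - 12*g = g*(g - 4)*(g - 3)*(g - 1)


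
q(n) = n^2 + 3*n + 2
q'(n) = 2*n + 3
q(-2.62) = 1.00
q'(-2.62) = -2.24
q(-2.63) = 1.03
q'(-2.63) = -2.26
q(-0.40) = 0.96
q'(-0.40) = 2.20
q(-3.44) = 3.51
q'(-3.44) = -3.88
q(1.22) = 7.15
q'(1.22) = 5.44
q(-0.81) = 0.23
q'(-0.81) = 1.38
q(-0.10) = 1.71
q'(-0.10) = 2.80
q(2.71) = 17.47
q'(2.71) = 8.42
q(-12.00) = 110.00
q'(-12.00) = -21.00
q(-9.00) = 56.00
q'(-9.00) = -15.00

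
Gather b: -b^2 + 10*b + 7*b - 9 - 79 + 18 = -b^2 + 17*b - 70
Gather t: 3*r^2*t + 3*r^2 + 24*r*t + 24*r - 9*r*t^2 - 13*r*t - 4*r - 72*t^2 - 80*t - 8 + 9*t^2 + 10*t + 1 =3*r^2 + 20*r + t^2*(-9*r - 63) + t*(3*r^2 + 11*r - 70) - 7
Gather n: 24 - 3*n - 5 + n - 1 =18 - 2*n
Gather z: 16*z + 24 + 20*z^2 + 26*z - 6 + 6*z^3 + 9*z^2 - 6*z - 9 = 6*z^3 + 29*z^2 + 36*z + 9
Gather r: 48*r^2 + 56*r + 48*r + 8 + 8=48*r^2 + 104*r + 16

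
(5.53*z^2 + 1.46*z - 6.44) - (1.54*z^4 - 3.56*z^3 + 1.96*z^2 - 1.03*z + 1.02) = -1.54*z^4 + 3.56*z^3 + 3.57*z^2 + 2.49*z - 7.46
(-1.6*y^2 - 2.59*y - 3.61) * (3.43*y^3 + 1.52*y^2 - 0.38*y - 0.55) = -5.488*y^5 - 11.3157*y^4 - 15.7111*y^3 - 3.623*y^2 + 2.7963*y + 1.9855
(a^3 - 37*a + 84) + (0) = a^3 - 37*a + 84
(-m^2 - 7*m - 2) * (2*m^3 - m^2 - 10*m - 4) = -2*m^5 - 13*m^4 + 13*m^3 + 76*m^2 + 48*m + 8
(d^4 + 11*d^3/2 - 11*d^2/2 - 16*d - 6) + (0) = d^4 + 11*d^3/2 - 11*d^2/2 - 16*d - 6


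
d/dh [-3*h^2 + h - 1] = 1 - 6*h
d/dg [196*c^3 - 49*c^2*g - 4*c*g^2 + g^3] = -49*c^2 - 8*c*g + 3*g^2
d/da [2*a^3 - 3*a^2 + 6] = 6*a*(a - 1)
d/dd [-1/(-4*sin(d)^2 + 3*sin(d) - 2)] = (3 - 8*sin(d))*cos(d)/(4*sin(d)^2 - 3*sin(d) + 2)^2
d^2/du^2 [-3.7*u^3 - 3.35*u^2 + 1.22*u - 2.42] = -22.2*u - 6.7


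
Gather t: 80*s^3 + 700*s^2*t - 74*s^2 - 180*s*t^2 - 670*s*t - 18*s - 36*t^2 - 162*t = 80*s^3 - 74*s^2 - 18*s + t^2*(-180*s - 36) + t*(700*s^2 - 670*s - 162)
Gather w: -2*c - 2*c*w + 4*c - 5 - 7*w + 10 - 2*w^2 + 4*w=2*c - 2*w^2 + w*(-2*c - 3) + 5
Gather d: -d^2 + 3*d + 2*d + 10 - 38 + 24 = -d^2 + 5*d - 4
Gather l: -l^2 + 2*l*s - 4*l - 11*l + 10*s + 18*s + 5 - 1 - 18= -l^2 + l*(2*s - 15) + 28*s - 14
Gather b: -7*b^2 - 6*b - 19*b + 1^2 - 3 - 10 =-7*b^2 - 25*b - 12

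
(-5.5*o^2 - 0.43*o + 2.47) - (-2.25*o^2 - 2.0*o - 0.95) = -3.25*o^2 + 1.57*o + 3.42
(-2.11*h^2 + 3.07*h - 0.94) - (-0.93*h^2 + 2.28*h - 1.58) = -1.18*h^2 + 0.79*h + 0.64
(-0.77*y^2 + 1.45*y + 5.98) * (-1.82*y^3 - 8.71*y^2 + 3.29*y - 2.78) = 1.4014*y^5 + 4.0677*y^4 - 26.0464*y^3 - 45.1747*y^2 + 15.6432*y - 16.6244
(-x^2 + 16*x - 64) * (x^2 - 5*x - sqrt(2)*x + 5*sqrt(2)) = -x^4 + sqrt(2)*x^3 + 21*x^3 - 144*x^2 - 21*sqrt(2)*x^2 + 144*sqrt(2)*x + 320*x - 320*sqrt(2)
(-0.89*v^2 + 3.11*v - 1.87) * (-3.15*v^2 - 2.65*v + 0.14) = 2.8035*v^4 - 7.438*v^3 - 2.4756*v^2 + 5.3909*v - 0.2618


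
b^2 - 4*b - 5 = (b - 5)*(b + 1)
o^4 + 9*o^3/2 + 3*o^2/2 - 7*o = o*(o - 1)*(o + 2)*(o + 7/2)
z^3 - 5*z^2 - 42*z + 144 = (z - 8)*(z - 3)*(z + 6)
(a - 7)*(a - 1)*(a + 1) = a^3 - 7*a^2 - a + 7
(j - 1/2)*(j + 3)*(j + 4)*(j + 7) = j^4 + 27*j^3/2 + 54*j^2 + 107*j/2 - 42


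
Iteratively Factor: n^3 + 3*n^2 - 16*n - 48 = (n - 4)*(n^2 + 7*n + 12) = (n - 4)*(n + 4)*(n + 3)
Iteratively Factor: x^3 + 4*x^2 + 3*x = (x)*(x^2 + 4*x + 3) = x*(x + 1)*(x + 3)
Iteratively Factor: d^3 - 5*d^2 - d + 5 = (d - 5)*(d^2 - 1) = (d - 5)*(d + 1)*(d - 1)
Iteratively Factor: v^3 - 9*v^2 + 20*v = (v - 5)*(v^2 - 4*v) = v*(v - 5)*(v - 4)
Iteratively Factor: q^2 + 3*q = (q)*(q + 3)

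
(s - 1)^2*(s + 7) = s^3 + 5*s^2 - 13*s + 7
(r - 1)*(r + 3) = r^2 + 2*r - 3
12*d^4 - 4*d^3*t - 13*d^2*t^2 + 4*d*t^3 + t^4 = (-2*d + t)*(-d + t)*(d + t)*(6*d + t)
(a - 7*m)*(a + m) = a^2 - 6*a*m - 7*m^2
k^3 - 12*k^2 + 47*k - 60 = (k - 5)*(k - 4)*(k - 3)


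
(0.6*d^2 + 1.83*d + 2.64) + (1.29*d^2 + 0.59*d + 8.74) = 1.89*d^2 + 2.42*d + 11.38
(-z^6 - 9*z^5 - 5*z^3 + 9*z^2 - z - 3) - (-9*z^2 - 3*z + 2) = -z^6 - 9*z^5 - 5*z^3 + 18*z^2 + 2*z - 5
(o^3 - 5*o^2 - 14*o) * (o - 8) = o^4 - 13*o^3 + 26*o^2 + 112*o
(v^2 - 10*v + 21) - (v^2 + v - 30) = 51 - 11*v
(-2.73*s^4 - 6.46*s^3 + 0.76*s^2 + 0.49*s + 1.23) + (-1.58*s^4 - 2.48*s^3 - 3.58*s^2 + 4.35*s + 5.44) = -4.31*s^4 - 8.94*s^3 - 2.82*s^2 + 4.84*s + 6.67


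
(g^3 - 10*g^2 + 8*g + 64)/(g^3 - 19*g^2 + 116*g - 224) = (g + 2)/(g - 7)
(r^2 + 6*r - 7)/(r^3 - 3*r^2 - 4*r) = (-r^2 - 6*r + 7)/(r*(-r^2 + 3*r + 4))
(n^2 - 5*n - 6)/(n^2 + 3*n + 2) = (n - 6)/(n + 2)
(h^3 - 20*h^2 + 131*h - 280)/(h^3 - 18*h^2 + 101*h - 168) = (h - 5)/(h - 3)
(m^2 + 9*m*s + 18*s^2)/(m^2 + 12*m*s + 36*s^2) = (m + 3*s)/(m + 6*s)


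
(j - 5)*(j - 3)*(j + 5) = j^3 - 3*j^2 - 25*j + 75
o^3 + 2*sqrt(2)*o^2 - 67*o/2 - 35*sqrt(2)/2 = (o - 7*sqrt(2)/2)*(o + sqrt(2)/2)*(o + 5*sqrt(2))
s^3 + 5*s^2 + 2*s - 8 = (s - 1)*(s + 2)*(s + 4)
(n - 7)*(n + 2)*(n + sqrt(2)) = n^3 - 5*n^2 + sqrt(2)*n^2 - 14*n - 5*sqrt(2)*n - 14*sqrt(2)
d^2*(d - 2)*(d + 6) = d^4 + 4*d^3 - 12*d^2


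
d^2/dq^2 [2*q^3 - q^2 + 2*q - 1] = 12*q - 2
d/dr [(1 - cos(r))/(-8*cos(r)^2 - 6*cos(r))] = (-3*sin(r)^3/cos(r)^2 + sin(r) - 8*tan(r))/(2*(4*cos(r) + 3)^2)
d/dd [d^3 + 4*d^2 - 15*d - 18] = 3*d^2 + 8*d - 15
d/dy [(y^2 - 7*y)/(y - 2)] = (y^2 - 4*y + 14)/(y^2 - 4*y + 4)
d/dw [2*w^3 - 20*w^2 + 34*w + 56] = 6*w^2 - 40*w + 34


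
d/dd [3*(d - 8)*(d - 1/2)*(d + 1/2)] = 9*d^2 - 48*d - 3/4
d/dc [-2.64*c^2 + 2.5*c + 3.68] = 2.5 - 5.28*c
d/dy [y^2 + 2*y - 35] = 2*y + 2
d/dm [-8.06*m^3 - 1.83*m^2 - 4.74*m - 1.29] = -24.18*m^2 - 3.66*m - 4.74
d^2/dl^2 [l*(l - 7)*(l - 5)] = 6*l - 24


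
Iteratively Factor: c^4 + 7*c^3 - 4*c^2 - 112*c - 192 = (c - 4)*(c^3 + 11*c^2 + 40*c + 48) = (c - 4)*(c + 3)*(c^2 + 8*c + 16) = (c - 4)*(c + 3)*(c + 4)*(c + 4)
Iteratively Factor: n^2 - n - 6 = (n - 3)*(n + 2)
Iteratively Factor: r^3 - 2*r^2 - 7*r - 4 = (r + 1)*(r^2 - 3*r - 4) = (r - 4)*(r + 1)*(r + 1)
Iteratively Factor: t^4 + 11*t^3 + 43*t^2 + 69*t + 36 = (t + 3)*(t^3 + 8*t^2 + 19*t + 12) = (t + 3)^2*(t^2 + 5*t + 4) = (t + 1)*(t + 3)^2*(t + 4)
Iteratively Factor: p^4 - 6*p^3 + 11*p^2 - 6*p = (p - 3)*(p^3 - 3*p^2 + 2*p) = (p - 3)*(p - 2)*(p^2 - p) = (p - 3)*(p - 2)*(p - 1)*(p)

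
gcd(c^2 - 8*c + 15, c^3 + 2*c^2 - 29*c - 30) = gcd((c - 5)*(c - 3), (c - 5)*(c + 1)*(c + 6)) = c - 5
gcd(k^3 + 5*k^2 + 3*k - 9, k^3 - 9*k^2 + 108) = k + 3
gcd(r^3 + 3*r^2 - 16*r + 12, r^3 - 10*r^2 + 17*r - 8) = r - 1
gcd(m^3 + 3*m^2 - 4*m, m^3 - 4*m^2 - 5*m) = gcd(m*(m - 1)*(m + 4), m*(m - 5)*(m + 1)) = m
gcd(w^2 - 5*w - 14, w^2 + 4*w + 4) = w + 2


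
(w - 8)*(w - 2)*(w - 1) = w^3 - 11*w^2 + 26*w - 16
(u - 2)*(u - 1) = u^2 - 3*u + 2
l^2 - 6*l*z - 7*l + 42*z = (l - 7)*(l - 6*z)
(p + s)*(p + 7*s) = p^2 + 8*p*s + 7*s^2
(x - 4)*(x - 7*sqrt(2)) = x^2 - 7*sqrt(2)*x - 4*x + 28*sqrt(2)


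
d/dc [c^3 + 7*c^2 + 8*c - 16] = 3*c^2 + 14*c + 8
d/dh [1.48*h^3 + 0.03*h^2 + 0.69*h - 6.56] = 4.44*h^2 + 0.06*h + 0.69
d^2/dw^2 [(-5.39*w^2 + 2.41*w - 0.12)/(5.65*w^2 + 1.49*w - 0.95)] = (244.61788*w^3 - 196.56915*w^2 + 71.55273*w - 4.727264)/(180.362125*w^6 + 142.693575*w^5 - 53.34843*w^4 - 44.677501*w^3 + 8.97009*w^2 + 4.034175*w - 0.857375)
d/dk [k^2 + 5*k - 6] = 2*k + 5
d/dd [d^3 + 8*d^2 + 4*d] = 3*d^2 + 16*d + 4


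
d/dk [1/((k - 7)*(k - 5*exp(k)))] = ((7 - k)*(k - 5*exp(k)) + (k - 7)^2*(5*exp(k) - 1))/((k - 7)^3*(k - 5*exp(k))^2)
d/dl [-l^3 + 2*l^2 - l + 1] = -3*l^2 + 4*l - 1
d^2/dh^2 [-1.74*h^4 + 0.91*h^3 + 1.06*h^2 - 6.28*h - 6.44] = -20.88*h^2 + 5.46*h + 2.12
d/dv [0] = 0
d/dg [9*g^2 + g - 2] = 18*g + 1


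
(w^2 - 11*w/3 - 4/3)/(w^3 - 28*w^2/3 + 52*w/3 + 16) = (3*w + 1)/(3*w^2 - 16*w - 12)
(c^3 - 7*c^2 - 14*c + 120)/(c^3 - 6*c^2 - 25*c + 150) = (c + 4)/(c + 5)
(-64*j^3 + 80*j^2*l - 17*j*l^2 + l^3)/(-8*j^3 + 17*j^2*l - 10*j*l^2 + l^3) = (8*j - l)/(j - l)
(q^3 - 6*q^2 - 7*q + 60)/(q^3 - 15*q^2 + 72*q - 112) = (q^2 - 2*q - 15)/(q^2 - 11*q + 28)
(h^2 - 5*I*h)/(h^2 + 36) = h*(h - 5*I)/(h^2 + 36)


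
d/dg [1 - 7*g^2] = -14*g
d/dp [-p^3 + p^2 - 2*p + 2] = -3*p^2 + 2*p - 2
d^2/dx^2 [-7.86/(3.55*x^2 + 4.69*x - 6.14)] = (198.1113*x^2 + 261.73014*x - 7.86*(7.1*x + 4.69)*(14.2*x + 9.38) - 342.64884)/(3.55*x^2 + 4.69*x - 6.14)^3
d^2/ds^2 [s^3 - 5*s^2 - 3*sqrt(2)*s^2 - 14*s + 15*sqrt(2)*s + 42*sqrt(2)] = 6*s - 10 - 6*sqrt(2)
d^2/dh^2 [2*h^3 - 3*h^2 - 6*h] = 12*h - 6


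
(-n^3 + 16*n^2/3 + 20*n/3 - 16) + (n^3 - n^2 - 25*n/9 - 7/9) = 13*n^2/3 + 35*n/9 - 151/9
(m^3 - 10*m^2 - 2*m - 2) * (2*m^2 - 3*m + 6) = 2*m^5 - 23*m^4 + 32*m^3 - 58*m^2 - 6*m - 12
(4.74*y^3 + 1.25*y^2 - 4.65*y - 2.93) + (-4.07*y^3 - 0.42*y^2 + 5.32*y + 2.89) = 0.67*y^3 + 0.83*y^2 + 0.67*y - 0.04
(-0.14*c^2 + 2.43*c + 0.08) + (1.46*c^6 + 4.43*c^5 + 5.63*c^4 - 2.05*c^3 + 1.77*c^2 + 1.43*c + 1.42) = 1.46*c^6 + 4.43*c^5 + 5.63*c^4 - 2.05*c^3 + 1.63*c^2 + 3.86*c + 1.5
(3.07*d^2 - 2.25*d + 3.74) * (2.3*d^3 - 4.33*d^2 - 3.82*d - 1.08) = 7.061*d^5 - 18.4681*d^4 + 6.6171*d^3 - 10.9148*d^2 - 11.8568*d - 4.0392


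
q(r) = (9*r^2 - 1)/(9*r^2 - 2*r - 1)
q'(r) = 18*r/(9*r^2 - 2*r - 1) + (2 - 18*r)*(9*r^2 - 1)/(9*r^2 - 2*r - 1)^2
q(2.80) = 1.09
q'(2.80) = -0.03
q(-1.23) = 0.84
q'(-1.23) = -0.13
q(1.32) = 1.22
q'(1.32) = -0.23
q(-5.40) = 0.96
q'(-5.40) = -0.01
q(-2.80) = 0.93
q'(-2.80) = -0.03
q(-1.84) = 0.89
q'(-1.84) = -0.06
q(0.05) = 0.91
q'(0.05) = -1.76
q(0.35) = -0.17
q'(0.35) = -11.78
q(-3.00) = 0.93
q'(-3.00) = -0.02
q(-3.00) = 0.93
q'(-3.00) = -0.02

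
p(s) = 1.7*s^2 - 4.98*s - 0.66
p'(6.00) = 15.42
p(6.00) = 30.66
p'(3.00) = 5.22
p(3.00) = -0.30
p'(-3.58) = -17.15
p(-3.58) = 38.96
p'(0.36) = -3.76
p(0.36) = -2.23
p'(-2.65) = -13.99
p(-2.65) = 24.48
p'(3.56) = 7.12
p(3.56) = 3.16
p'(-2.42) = -13.21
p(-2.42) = 21.35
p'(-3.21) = -15.89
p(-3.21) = 32.84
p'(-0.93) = -8.14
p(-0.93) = 5.44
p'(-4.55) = -20.45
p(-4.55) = 57.19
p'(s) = 3.4*s - 4.98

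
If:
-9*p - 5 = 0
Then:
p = -5/9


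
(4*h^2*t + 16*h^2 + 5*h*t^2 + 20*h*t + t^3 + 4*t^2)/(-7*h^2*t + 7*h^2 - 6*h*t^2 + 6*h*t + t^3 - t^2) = (4*h*t + 16*h + t^2 + 4*t)/(-7*h*t + 7*h + t^2 - t)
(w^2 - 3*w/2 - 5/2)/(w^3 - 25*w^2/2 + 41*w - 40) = (w + 1)/(w^2 - 10*w + 16)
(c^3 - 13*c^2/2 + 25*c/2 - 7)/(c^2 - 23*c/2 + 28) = (c^2 - 3*c + 2)/(c - 8)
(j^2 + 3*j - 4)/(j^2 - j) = (j + 4)/j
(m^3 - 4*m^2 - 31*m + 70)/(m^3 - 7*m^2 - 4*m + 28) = (m + 5)/(m + 2)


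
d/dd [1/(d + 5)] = -1/(d + 5)^2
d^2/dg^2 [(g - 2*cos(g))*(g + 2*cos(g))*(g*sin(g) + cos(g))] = -g^3*sin(g) + 5*g^2*cos(g) - 36*g*sin(g)^3 + 30*g*sin(g) - 12*sin(g)^2*cos(g) + 6*cos(g)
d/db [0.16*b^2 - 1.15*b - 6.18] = 0.32*b - 1.15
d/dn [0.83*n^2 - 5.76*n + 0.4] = 1.66*n - 5.76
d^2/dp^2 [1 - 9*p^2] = -18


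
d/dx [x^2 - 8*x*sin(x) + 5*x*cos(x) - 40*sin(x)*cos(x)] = -5*x*sin(x) - 8*x*cos(x) + 2*x - 8*sin(x) + 5*cos(x) - 40*cos(2*x)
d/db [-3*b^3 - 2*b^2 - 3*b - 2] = -9*b^2 - 4*b - 3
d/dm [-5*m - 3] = -5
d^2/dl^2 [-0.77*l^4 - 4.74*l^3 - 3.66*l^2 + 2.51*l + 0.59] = -9.24*l^2 - 28.44*l - 7.32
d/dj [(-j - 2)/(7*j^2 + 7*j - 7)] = (-j^2 - j + (j + 2)*(2*j + 1) + 1)/(7*(j^2 + j - 1)^2)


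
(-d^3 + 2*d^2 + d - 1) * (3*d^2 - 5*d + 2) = -3*d^5 + 11*d^4 - 9*d^3 - 4*d^2 + 7*d - 2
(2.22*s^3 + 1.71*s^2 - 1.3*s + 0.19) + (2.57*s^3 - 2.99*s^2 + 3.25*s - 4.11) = 4.79*s^3 - 1.28*s^2 + 1.95*s - 3.92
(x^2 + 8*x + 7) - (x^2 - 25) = 8*x + 32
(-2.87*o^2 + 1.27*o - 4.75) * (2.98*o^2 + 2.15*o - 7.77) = -8.5526*o^4 - 2.3859*o^3 + 10.8754*o^2 - 20.0804*o + 36.9075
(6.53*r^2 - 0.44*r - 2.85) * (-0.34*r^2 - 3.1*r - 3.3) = -2.2202*r^4 - 20.0934*r^3 - 19.216*r^2 + 10.287*r + 9.405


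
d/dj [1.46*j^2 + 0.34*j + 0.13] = 2.92*j + 0.34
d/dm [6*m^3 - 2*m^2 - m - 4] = 18*m^2 - 4*m - 1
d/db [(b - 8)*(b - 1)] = 2*b - 9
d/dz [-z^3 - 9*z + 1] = -3*z^2 - 9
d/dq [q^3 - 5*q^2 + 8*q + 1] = 3*q^2 - 10*q + 8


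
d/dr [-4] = 0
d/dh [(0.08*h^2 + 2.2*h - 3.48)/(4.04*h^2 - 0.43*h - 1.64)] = (-8.9224*h^2 + 27.856*h - 5.1044)/(16.3216*h^4 - 3.4744*h^3 - 13.0663*h^2 + 1.4104*h + 2.6896)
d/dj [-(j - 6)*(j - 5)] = 11 - 2*j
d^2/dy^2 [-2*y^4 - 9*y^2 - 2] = -24*y^2 - 18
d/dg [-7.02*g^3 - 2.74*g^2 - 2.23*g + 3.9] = -21.06*g^2 - 5.48*g - 2.23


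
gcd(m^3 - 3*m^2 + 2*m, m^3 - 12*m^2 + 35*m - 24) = m - 1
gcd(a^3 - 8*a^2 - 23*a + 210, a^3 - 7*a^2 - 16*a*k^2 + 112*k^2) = a - 7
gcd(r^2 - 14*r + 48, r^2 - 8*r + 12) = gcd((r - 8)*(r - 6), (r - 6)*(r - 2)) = r - 6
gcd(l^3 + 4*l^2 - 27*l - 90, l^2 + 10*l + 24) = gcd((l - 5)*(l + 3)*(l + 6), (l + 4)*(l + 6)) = l + 6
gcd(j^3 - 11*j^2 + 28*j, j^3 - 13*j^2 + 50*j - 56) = j^2 - 11*j + 28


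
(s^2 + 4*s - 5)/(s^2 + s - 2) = (s + 5)/(s + 2)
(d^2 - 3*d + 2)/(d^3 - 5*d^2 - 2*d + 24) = (d^2 - 3*d + 2)/(d^3 - 5*d^2 - 2*d + 24)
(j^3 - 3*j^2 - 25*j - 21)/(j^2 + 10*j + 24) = (j^3 - 3*j^2 - 25*j - 21)/(j^2 + 10*j + 24)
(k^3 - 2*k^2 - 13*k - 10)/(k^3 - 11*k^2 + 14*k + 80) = (k + 1)/(k - 8)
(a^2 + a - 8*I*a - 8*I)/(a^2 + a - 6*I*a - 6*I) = (a - 8*I)/(a - 6*I)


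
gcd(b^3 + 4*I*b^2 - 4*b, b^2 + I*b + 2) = b + 2*I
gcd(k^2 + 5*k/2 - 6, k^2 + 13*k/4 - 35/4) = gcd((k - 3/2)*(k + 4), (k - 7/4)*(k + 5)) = 1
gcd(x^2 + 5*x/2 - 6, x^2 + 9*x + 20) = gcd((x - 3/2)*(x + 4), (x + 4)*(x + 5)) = x + 4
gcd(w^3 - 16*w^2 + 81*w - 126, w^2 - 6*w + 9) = w - 3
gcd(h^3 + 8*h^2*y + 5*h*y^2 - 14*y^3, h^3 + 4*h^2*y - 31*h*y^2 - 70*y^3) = h^2 + 9*h*y + 14*y^2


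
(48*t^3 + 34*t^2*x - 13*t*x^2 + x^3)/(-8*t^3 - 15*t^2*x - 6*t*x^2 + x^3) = (-6*t + x)/(t + x)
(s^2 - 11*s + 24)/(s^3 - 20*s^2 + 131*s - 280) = (s - 3)/(s^2 - 12*s + 35)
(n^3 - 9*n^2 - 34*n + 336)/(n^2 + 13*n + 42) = (n^2 - 15*n + 56)/(n + 7)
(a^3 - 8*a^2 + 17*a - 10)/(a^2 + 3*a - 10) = (a^2 - 6*a + 5)/(a + 5)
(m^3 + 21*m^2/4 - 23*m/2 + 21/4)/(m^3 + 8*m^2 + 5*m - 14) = (m - 3/4)/(m + 2)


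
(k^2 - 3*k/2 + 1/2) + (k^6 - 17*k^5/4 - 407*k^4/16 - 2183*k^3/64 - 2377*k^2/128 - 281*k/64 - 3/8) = k^6 - 17*k^5/4 - 407*k^4/16 - 2183*k^3/64 - 2249*k^2/128 - 377*k/64 + 1/8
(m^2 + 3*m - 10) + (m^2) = 2*m^2 + 3*m - 10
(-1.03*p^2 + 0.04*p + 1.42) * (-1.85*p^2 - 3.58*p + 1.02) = 1.9055*p^4 + 3.6134*p^3 - 3.8208*p^2 - 5.0428*p + 1.4484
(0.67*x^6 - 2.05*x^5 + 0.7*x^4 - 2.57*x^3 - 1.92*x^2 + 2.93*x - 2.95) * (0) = 0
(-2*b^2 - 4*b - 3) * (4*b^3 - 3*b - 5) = -8*b^5 - 16*b^4 - 6*b^3 + 22*b^2 + 29*b + 15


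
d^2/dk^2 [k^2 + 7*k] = 2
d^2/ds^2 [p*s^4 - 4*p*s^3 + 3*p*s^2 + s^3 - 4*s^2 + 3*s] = 12*p*s^2 - 24*p*s + 6*p + 6*s - 8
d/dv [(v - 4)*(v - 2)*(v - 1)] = 3*v^2 - 14*v + 14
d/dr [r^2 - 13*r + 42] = 2*r - 13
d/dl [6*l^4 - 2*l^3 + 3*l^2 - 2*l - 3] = 24*l^3 - 6*l^2 + 6*l - 2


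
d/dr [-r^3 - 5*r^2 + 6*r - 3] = -3*r^2 - 10*r + 6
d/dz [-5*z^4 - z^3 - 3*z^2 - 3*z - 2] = -20*z^3 - 3*z^2 - 6*z - 3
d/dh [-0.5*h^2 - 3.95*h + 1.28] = -1.0*h - 3.95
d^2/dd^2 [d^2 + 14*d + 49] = 2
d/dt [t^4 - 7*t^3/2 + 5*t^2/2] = t*(8*t^2 - 21*t + 10)/2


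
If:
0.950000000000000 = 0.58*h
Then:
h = 1.64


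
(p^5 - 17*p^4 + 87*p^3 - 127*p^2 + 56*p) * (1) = p^5 - 17*p^4 + 87*p^3 - 127*p^2 + 56*p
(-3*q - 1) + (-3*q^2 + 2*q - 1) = -3*q^2 - q - 2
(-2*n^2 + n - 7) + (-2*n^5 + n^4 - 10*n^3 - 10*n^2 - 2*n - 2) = -2*n^5 + n^4 - 10*n^3 - 12*n^2 - n - 9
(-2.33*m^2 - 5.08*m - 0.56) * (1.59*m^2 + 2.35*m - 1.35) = -3.7047*m^4 - 13.5527*m^3 - 9.6829*m^2 + 5.542*m + 0.756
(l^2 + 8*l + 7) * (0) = 0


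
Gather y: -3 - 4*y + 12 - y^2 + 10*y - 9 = -y^2 + 6*y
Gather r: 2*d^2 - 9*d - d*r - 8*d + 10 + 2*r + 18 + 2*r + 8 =2*d^2 - 17*d + r*(4 - d) + 36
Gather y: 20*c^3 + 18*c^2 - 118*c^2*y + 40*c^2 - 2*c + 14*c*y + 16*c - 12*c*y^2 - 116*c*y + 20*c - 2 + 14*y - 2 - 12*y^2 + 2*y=20*c^3 + 58*c^2 + 34*c + y^2*(-12*c - 12) + y*(-118*c^2 - 102*c + 16) - 4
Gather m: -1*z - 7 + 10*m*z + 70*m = m*(10*z + 70) - z - 7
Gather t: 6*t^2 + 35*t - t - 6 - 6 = 6*t^2 + 34*t - 12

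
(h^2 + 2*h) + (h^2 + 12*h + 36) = 2*h^2 + 14*h + 36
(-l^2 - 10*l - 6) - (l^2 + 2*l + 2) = -2*l^2 - 12*l - 8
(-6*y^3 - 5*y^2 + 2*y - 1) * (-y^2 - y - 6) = 6*y^5 + 11*y^4 + 39*y^3 + 29*y^2 - 11*y + 6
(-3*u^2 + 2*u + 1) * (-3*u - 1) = 9*u^3 - 3*u^2 - 5*u - 1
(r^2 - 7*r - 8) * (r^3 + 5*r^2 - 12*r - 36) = r^5 - 2*r^4 - 55*r^3 + 8*r^2 + 348*r + 288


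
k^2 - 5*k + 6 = (k - 3)*(k - 2)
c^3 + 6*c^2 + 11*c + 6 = (c + 1)*(c + 2)*(c + 3)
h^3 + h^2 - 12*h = h*(h - 3)*(h + 4)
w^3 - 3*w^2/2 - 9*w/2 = w*(w - 3)*(w + 3/2)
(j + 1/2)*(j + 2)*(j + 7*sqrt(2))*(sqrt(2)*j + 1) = sqrt(2)*j^4 + 5*sqrt(2)*j^3/2 + 15*j^3 + 8*sqrt(2)*j^2 + 75*j^2/2 + 15*j + 35*sqrt(2)*j/2 + 7*sqrt(2)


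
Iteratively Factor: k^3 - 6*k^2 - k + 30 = (k - 3)*(k^2 - 3*k - 10) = (k - 5)*(k - 3)*(k + 2)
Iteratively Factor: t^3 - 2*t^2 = (t)*(t^2 - 2*t) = t*(t - 2)*(t)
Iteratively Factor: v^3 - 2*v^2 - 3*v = (v)*(v^2 - 2*v - 3) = v*(v + 1)*(v - 3)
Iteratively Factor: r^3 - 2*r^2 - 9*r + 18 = (r - 2)*(r^2 - 9) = (r - 3)*(r - 2)*(r + 3)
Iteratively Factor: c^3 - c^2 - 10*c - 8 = (c - 4)*(c^2 + 3*c + 2) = (c - 4)*(c + 1)*(c + 2)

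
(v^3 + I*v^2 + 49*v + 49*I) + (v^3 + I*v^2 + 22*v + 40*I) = 2*v^3 + 2*I*v^2 + 71*v + 89*I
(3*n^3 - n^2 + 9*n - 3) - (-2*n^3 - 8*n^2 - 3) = 5*n^3 + 7*n^2 + 9*n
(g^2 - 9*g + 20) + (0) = g^2 - 9*g + 20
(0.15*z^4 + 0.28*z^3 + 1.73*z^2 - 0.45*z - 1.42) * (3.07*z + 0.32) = 0.4605*z^5 + 0.9076*z^4 + 5.4007*z^3 - 0.8279*z^2 - 4.5034*z - 0.4544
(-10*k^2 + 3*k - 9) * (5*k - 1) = -50*k^3 + 25*k^2 - 48*k + 9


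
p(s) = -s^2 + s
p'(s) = 1 - 2*s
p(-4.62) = -25.96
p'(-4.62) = 10.24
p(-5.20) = -32.24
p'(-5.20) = 11.40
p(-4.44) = -24.15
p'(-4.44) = 9.88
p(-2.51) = -8.81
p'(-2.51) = 6.02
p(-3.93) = -19.37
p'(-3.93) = 8.86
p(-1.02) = -2.06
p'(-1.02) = 3.04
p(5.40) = -23.76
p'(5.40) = -9.80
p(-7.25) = -59.81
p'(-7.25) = 15.50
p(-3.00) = -12.00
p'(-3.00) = 7.00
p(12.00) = -132.00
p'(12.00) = -23.00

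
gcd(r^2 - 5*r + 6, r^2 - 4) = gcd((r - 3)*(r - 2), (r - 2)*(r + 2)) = r - 2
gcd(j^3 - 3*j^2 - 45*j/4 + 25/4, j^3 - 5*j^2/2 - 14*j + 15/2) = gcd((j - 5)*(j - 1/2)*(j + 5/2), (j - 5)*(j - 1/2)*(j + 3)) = j^2 - 11*j/2 + 5/2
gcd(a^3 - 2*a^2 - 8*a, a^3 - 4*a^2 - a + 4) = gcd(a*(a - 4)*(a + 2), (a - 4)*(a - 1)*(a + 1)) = a - 4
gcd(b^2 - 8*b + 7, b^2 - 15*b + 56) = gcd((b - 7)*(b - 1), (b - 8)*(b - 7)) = b - 7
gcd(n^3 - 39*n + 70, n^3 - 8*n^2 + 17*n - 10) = n^2 - 7*n + 10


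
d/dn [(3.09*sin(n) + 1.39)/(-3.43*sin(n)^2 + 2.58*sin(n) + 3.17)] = (10.5987*sin(n)^2 + 9.5354*sin(n) + 6.2091)*cos(n)/(11.7649*sin(n)^4 - 17.6988*sin(n)^3 - 15.0898*sin(n)^2 + 16.3572*sin(n) + 10.0489)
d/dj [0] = 0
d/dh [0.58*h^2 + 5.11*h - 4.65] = 1.16*h + 5.11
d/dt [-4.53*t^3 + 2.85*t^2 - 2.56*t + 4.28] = -13.59*t^2 + 5.7*t - 2.56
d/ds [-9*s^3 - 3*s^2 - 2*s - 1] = -27*s^2 - 6*s - 2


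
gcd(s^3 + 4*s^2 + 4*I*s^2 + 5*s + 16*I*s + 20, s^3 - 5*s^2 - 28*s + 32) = s + 4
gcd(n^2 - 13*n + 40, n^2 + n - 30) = n - 5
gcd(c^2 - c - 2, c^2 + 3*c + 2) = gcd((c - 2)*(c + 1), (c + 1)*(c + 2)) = c + 1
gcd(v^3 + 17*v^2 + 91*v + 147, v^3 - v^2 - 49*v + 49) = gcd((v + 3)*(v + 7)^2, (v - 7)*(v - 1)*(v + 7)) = v + 7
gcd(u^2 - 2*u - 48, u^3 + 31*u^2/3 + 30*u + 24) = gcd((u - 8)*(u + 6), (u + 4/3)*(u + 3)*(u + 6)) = u + 6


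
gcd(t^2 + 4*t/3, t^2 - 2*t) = t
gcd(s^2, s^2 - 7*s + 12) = 1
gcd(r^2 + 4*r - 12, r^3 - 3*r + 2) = 1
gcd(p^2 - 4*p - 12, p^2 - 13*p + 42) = p - 6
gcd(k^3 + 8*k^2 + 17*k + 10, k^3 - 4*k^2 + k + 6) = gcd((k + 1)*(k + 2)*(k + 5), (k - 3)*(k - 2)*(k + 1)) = k + 1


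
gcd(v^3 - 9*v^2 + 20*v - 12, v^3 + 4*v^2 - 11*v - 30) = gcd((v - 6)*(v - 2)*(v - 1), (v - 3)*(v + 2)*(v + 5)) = 1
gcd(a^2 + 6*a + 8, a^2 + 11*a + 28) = a + 4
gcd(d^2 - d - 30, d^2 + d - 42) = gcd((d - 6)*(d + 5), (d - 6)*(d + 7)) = d - 6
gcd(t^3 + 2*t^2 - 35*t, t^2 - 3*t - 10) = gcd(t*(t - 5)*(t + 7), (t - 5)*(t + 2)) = t - 5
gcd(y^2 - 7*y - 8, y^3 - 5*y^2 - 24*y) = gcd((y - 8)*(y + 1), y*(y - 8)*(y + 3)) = y - 8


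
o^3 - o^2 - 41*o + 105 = (o - 5)*(o - 3)*(o + 7)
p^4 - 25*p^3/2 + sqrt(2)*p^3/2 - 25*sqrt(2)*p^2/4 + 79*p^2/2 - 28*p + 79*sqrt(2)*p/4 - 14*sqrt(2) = (p - 8)*(p - 7/2)*(p - 1)*(p + sqrt(2)/2)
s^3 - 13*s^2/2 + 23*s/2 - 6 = (s - 4)*(s - 3/2)*(s - 1)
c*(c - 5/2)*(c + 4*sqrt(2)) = c^3 - 5*c^2/2 + 4*sqrt(2)*c^2 - 10*sqrt(2)*c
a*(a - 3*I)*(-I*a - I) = -I*a^3 - 3*a^2 - I*a^2 - 3*a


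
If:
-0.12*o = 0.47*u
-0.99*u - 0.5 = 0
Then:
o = 1.98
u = -0.51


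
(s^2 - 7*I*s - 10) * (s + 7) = s^3 + 7*s^2 - 7*I*s^2 - 10*s - 49*I*s - 70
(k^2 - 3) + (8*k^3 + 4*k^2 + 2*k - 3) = 8*k^3 + 5*k^2 + 2*k - 6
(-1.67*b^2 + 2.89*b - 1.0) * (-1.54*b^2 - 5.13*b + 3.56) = 2.5718*b^4 + 4.1165*b^3 - 19.2309*b^2 + 15.4184*b - 3.56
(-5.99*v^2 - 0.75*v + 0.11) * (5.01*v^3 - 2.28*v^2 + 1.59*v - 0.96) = -30.0099*v^5 + 9.8997*v^4 - 7.263*v^3 + 4.3071*v^2 + 0.8949*v - 0.1056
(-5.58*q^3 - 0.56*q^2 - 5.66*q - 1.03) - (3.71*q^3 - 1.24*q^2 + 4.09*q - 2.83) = -9.29*q^3 + 0.68*q^2 - 9.75*q + 1.8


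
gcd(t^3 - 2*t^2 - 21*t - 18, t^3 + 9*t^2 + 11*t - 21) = t + 3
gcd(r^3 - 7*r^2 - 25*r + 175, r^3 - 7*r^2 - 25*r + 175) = r^3 - 7*r^2 - 25*r + 175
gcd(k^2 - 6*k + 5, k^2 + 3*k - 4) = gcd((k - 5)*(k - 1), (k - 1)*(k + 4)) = k - 1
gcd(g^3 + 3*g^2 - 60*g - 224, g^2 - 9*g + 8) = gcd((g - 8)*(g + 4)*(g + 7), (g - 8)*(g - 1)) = g - 8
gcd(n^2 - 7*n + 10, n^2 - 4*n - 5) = n - 5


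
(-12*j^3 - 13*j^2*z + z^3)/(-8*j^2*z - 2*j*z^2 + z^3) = (3*j^2 + 4*j*z + z^2)/(z*(2*j + z))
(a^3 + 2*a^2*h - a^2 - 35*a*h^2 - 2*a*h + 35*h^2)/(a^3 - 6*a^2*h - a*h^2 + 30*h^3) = (a^2 + 7*a*h - a - 7*h)/(a^2 - a*h - 6*h^2)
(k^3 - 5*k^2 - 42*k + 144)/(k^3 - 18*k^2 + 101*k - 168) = (k + 6)/(k - 7)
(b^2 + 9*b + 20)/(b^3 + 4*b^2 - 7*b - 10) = (b + 4)/(b^2 - b - 2)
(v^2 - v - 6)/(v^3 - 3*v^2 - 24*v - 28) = (v - 3)/(v^2 - 5*v - 14)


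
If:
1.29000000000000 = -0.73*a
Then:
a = -1.77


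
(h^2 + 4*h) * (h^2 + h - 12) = h^4 + 5*h^3 - 8*h^2 - 48*h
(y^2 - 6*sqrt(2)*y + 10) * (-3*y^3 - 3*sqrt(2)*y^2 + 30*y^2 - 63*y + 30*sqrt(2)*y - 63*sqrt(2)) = -3*y^5 + 15*sqrt(2)*y^4 + 30*y^4 - 150*sqrt(2)*y^3 - 57*y^3 - 60*y^2 + 285*sqrt(2)*y^2 + 126*y + 300*sqrt(2)*y - 630*sqrt(2)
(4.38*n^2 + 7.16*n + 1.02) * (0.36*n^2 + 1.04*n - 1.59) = 1.5768*n^4 + 7.1328*n^3 + 0.849400000000001*n^2 - 10.3236*n - 1.6218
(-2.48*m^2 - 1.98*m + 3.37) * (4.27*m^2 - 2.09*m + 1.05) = -10.5896*m^4 - 3.2714*m^3 + 15.9241*m^2 - 9.1223*m + 3.5385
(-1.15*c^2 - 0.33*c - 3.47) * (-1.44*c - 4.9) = 1.656*c^3 + 6.1102*c^2 + 6.6138*c + 17.003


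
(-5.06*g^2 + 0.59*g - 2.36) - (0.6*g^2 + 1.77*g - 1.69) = -5.66*g^2 - 1.18*g - 0.67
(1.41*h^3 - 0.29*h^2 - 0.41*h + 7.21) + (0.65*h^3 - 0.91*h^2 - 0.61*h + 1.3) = 2.06*h^3 - 1.2*h^2 - 1.02*h + 8.51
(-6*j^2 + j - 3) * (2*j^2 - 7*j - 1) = -12*j^4 + 44*j^3 - 7*j^2 + 20*j + 3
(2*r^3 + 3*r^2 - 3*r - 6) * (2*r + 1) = 4*r^4 + 8*r^3 - 3*r^2 - 15*r - 6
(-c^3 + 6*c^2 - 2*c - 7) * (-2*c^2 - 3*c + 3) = 2*c^5 - 9*c^4 - 17*c^3 + 38*c^2 + 15*c - 21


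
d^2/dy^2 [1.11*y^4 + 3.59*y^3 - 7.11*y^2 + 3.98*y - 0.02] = 13.32*y^2 + 21.54*y - 14.22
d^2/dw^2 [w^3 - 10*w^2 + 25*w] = 6*w - 20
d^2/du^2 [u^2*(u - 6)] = 6*u - 12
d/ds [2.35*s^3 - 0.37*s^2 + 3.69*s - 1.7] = 7.05*s^2 - 0.74*s + 3.69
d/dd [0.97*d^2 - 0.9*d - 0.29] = 1.94*d - 0.9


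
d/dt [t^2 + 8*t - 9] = 2*t + 8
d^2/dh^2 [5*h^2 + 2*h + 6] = 10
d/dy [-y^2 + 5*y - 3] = 5 - 2*y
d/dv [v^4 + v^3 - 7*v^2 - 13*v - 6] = 4*v^3 + 3*v^2 - 14*v - 13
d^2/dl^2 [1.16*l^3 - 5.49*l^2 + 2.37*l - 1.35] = 6.96*l - 10.98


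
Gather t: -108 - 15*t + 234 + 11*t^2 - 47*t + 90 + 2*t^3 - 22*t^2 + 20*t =2*t^3 - 11*t^2 - 42*t + 216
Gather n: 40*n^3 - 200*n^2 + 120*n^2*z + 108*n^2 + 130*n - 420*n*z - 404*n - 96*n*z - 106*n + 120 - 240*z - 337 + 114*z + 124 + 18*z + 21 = 40*n^3 + n^2*(120*z - 92) + n*(-516*z - 380) - 108*z - 72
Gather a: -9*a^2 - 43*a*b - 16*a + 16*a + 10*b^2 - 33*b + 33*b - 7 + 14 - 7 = -9*a^2 - 43*a*b + 10*b^2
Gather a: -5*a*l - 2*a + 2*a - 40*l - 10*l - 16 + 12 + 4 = -5*a*l - 50*l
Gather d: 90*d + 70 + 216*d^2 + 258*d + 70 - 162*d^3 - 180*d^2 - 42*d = -162*d^3 + 36*d^2 + 306*d + 140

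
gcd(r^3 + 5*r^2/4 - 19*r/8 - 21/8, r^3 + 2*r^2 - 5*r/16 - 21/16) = r^2 + 11*r/4 + 7/4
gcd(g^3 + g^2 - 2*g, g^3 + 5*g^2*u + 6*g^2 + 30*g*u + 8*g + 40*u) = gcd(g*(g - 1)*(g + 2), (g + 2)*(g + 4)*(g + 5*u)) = g + 2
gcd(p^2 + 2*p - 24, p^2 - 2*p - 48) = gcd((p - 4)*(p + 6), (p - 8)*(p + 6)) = p + 6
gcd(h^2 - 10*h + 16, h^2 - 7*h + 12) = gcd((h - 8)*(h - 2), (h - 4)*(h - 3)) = 1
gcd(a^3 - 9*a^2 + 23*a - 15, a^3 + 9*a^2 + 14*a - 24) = a - 1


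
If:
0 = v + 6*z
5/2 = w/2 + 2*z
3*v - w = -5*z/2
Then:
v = 60/23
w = 155/23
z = -10/23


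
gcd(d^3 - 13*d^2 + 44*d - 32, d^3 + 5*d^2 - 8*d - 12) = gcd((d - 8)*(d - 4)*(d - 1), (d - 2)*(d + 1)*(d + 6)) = 1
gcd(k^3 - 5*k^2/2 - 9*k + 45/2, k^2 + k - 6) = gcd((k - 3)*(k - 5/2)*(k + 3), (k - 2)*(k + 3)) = k + 3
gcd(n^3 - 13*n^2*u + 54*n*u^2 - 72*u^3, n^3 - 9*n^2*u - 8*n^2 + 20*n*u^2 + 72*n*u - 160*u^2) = -n + 4*u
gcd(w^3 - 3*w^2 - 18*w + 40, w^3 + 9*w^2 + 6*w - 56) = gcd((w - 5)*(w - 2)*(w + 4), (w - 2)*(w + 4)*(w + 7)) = w^2 + 2*w - 8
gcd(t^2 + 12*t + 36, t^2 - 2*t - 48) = t + 6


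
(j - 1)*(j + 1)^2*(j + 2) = j^4 + 3*j^3 + j^2 - 3*j - 2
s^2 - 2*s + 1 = (s - 1)^2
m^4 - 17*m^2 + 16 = (m - 4)*(m - 1)*(m + 1)*(m + 4)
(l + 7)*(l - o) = l^2 - l*o + 7*l - 7*o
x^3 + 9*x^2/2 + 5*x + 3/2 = (x + 1/2)*(x + 1)*(x + 3)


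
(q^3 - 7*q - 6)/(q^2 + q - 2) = (q^2 - 2*q - 3)/(q - 1)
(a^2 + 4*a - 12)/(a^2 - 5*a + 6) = (a + 6)/(a - 3)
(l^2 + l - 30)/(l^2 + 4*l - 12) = (l - 5)/(l - 2)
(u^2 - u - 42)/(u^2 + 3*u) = (u^2 - u - 42)/(u*(u + 3))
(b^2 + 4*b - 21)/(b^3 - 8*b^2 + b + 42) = (b + 7)/(b^2 - 5*b - 14)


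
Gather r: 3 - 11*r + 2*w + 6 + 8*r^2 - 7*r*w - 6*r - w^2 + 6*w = 8*r^2 + r*(-7*w - 17) - w^2 + 8*w + 9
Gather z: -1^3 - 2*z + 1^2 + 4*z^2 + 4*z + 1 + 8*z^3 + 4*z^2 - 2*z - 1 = 8*z^3 + 8*z^2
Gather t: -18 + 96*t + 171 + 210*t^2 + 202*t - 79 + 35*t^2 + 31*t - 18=245*t^2 + 329*t + 56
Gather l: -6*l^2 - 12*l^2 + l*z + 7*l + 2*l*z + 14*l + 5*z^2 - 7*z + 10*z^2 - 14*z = -18*l^2 + l*(3*z + 21) + 15*z^2 - 21*z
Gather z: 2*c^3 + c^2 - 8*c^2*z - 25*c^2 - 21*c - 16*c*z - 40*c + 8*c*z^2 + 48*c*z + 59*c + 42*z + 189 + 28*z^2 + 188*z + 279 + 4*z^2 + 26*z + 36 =2*c^3 - 24*c^2 - 2*c + z^2*(8*c + 32) + z*(-8*c^2 + 32*c + 256) + 504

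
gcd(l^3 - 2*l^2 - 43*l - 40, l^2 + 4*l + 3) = l + 1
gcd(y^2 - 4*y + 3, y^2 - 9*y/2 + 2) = 1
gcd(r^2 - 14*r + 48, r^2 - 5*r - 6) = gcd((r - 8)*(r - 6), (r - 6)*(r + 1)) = r - 6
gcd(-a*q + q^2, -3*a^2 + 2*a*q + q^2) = -a + q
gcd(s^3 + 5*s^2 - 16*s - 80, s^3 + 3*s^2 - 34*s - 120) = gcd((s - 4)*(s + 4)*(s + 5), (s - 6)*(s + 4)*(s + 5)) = s^2 + 9*s + 20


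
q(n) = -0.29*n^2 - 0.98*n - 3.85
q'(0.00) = -0.98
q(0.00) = -3.85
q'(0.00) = -0.98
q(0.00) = -3.85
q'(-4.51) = 1.64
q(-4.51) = -5.33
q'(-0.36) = -0.77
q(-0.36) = -3.53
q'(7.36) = -5.25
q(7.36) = -26.77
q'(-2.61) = 0.53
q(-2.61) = -3.27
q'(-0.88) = -0.47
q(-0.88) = -3.21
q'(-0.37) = -0.77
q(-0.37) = -3.53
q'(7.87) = -5.54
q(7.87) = -29.52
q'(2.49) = -2.42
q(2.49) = -8.09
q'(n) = -0.58*n - 0.98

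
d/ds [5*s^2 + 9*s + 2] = 10*s + 9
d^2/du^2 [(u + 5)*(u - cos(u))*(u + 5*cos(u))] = -4*u^2*cos(u) - 16*u*sin(u) - 20*u*cos(u) + 10*u*cos(2*u) + 6*u - 40*sin(u) + 10*sin(2*u) + 8*cos(u) + 50*cos(2*u) + 10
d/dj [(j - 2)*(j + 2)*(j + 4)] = 3*j^2 + 8*j - 4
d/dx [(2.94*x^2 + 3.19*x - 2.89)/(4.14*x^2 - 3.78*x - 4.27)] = (-24.3198*x^2 - 1.1784*x - 24.5455)/(17.1396*x^4 - 31.2984*x^3 - 21.0672*x^2 + 32.2812*x + 18.2329)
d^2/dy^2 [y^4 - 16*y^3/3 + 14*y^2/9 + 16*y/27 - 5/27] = 12*y^2 - 32*y + 28/9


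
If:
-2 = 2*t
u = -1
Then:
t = -1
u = -1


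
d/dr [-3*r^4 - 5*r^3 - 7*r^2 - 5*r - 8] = -12*r^3 - 15*r^2 - 14*r - 5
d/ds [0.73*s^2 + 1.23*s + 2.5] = 1.46*s + 1.23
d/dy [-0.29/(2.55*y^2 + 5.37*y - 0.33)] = (1.479*y + 1.5573)/(2.55*y^2 + 5.37*y - 0.33)^2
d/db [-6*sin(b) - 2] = -6*cos(b)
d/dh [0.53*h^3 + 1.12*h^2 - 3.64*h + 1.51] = 1.59*h^2 + 2.24*h - 3.64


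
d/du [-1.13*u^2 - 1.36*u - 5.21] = -2.26*u - 1.36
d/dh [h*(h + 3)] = 2*h + 3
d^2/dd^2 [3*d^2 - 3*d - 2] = 6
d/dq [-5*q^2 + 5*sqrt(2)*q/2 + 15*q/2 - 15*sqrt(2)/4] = -10*q + 5*sqrt(2)/2 + 15/2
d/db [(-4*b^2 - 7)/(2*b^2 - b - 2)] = (4*b^2 + 44*b - 7)/(4*b^4 - 4*b^3 - 7*b^2 + 4*b + 4)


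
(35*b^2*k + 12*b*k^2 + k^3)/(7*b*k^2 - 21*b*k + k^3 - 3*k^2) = (5*b + k)/(k - 3)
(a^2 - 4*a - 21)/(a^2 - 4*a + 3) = (a^2 - 4*a - 21)/(a^2 - 4*a + 3)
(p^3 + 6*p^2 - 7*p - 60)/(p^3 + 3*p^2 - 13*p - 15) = (p + 4)/(p + 1)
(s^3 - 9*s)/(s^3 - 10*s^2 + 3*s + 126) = s*(s - 3)/(s^2 - 13*s + 42)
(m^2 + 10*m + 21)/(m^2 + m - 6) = (m + 7)/(m - 2)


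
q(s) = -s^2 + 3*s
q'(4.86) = -6.72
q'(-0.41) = 3.82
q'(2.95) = -2.90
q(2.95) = 0.15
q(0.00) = 0.00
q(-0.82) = -3.13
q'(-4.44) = 11.88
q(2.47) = 1.31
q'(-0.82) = 4.64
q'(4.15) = -5.30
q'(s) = 3 - 2*s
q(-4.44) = -33.03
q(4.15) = -4.77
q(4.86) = -9.04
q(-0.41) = -1.40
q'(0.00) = 3.00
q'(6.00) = -9.00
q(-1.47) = -6.57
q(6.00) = -18.00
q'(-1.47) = 5.94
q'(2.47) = -1.94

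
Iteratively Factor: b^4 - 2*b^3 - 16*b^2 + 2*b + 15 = (b + 3)*(b^3 - 5*b^2 - b + 5) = (b + 1)*(b + 3)*(b^2 - 6*b + 5) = (b - 1)*(b + 1)*(b + 3)*(b - 5)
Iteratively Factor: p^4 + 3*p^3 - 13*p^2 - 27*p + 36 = (p - 1)*(p^3 + 4*p^2 - 9*p - 36) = (p - 3)*(p - 1)*(p^2 + 7*p + 12) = (p - 3)*(p - 1)*(p + 3)*(p + 4)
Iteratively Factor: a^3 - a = (a)*(a^2 - 1) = a*(a - 1)*(a + 1)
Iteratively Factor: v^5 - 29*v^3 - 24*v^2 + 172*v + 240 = (v - 3)*(v^4 + 3*v^3 - 20*v^2 - 84*v - 80) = (v - 5)*(v - 3)*(v^3 + 8*v^2 + 20*v + 16) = (v - 5)*(v - 3)*(v + 4)*(v^2 + 4*v + 4) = (v - 5)*(v - 3)*(v + 2)*(v + 4)*(v + 2)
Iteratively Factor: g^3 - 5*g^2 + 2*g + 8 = (g - 2)*(g^2 - 3*g - 4) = (g - 4)*(g - 2)*(g + 1)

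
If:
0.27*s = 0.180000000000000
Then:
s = 0.67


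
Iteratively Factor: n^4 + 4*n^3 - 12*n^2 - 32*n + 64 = (n + 4)*(n^3 - 12*n + 16) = (n - 2)*(n + 4)*(n^2 + 2*n - 8) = (n - 2)*(n + 4)^2*(n - 2)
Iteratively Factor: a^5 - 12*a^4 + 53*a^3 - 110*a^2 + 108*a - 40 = (a - 1)*(a^4 - 11*a^3 + 42*a^2 - 68*a + 40) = (a - 5)*(a - 1)*(a^3 - 6*a^2 + 12*a - 8) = (a - 5)*(a - 2)*(a - 1)*(a^2 - 4*a + 4) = (a - 5)*(a - 2)^2*(a - 1)*(a - 2)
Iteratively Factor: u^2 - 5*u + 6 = (u - 2)*(u - 3)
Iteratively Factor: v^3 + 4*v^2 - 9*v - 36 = (v + 4)*(v^2 - 9) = (v + 3)*(v + 4)*(v - 3)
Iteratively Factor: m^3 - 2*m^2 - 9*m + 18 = (m - 2)*(m^2 - 9) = (m - 3)*(m - 2)*(m + 3)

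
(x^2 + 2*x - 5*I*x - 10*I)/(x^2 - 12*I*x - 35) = (x + 2)/(x - 7*I)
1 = 1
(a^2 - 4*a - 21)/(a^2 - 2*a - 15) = (a - 7)/(a - 5)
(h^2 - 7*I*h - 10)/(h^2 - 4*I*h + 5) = (h - 2*I)/(h + I)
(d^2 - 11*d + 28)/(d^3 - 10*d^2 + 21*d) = (d - 4)/(d*(d - 3))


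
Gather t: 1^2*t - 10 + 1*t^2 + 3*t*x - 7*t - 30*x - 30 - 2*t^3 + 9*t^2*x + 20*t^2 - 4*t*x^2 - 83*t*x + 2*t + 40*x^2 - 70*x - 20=-2*t^3 + t^2*(9*x + 21) + t*(-4*x^2 - 80*x - 4) + 40*x^2 - 100*x - 60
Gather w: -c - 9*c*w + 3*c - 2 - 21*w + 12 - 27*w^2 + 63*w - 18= 2*c - 27*w^2 + w*(42 - 9*c) - 8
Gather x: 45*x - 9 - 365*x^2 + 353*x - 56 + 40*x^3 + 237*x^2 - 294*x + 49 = 40*x^3 - 128*x^2 + 104*x - 16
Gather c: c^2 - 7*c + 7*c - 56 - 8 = c^2 - 64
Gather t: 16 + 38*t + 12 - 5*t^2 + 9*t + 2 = -5*t^2 + 47*t + 30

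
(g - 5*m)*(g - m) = g^2 - 6*g*m + 5*m^2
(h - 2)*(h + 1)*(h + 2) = h^3 + h^2 - 4*h - 4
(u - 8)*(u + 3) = u^2 - 5*u - 24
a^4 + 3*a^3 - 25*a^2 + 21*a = a*(a - 3)*(a - 1)*(a + 7)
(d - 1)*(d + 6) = d^2 + 5*d - 6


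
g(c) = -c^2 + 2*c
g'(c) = 2 - 2*c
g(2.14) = -0.30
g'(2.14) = -2.28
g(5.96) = -23.60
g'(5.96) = -9.92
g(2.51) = -1.28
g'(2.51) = -3.02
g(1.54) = 0.71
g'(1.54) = -1.08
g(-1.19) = -3.80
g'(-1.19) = 4.38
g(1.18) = 0.97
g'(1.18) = -0.36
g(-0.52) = -1.31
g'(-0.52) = 3.04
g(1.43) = 0.82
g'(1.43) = -0.86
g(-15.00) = -255.00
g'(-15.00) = 32.00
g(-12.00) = -168.00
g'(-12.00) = 26.00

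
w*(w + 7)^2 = w^3 + 14*w^2 + 49*w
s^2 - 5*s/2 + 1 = (s - 2)*(s - 1/2)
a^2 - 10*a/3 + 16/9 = (a - 8/3)*(a - 2/3)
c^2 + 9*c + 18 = (c + 3)*(c + 6)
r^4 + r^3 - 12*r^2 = r^2*(r - 3)*(r + 4)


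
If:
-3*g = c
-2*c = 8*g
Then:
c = 0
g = 0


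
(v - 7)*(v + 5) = v^2 - 2*v - 35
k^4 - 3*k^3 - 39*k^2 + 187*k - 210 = (k - 5)*(k - 3)*(k - 2)*(k + 7)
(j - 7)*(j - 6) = j^2 - 13*j + 42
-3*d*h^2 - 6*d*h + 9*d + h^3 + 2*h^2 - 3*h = (-3*d + h)*(h - 1)*(h + 3)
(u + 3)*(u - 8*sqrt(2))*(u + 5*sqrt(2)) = u^3 - 3*sqrt(2)*u^2 + 3*u^2 - 80*u - 9*sqrt(2)*u - 240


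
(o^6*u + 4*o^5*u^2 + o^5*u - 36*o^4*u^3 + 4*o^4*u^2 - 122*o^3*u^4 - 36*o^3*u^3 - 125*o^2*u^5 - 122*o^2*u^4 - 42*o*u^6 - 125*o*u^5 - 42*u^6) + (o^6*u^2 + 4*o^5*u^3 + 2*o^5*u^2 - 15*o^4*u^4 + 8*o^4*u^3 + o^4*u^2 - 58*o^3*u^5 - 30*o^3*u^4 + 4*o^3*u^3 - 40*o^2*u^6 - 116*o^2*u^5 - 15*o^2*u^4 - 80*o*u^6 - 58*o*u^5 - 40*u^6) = o^6*u^2 + o^6*u + 4*o^5*u^3 + 6*o^5*u^2 + o^5*u - 15*o^4*u^4 - 28*o^4*u^3 + 5*o^4*u^2 - 58*o^3*u^5 - 152*o^3*u^4 - 32*o^3*u^3 - 40*o^2*u^6 - 241*o^2*u^5 - 137*o^2*u^4 - 122*o*u^6 - 183*o*u^5 - 82*u^6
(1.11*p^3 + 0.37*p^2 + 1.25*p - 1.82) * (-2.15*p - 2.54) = -2.3865*p^4 - 3.6149*p^3 - 3.6273*p^2 + 0.738*p + 4.6228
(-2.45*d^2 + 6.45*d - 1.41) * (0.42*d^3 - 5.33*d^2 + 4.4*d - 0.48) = -1.029*d^5 + 15.7675*d^4 - 45.7507*d^3 + 37.0713*d^2 - 9.3*d + 0.6768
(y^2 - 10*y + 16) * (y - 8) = y^3 - 18*y^2 + 96*y - 128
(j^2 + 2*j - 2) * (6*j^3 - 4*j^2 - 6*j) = 6*j^5 + 8*j^4 - 26*j^3 - 4*j^2 + 12*j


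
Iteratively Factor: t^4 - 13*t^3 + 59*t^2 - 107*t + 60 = (t - 4)*(t^3 - 9*t^2 + 23*t - 15) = (t - 4)*(t - 1)*(t^2 - 8*t + 15) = (t - 5)*(t - 4)*(t - 1)*(t - 3)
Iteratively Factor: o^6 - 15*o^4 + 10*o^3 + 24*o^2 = (o - 2)*(o^5 + 2*o^4 - 11*o^3 - 12*o^2) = o*(o - 2)*(o^4 + 2*o^3 - 11*o^2 - 12*o) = o*(o - 2)*(o + 1)*(o^3 + o^2 - 12*o) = o*(o - 3)*(o - 2)*(o + 1)*(o^2 + 4*o) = o^2*(o - 3)*(o - 2)*(o + 1)*(o + 4)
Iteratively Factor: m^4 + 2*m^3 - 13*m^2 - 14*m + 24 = (m - 3)*(m^3 + 5*m^2 + 2*m - 8) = (m - 3)*(m - 1)*(m^2 + 6*m + 8) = (m - 3)*(m - 1)*(m + 4)*(m + 2)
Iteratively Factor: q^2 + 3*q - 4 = (q - 1)*(q + 4)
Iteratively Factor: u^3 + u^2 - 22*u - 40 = (u + 2)*(u^2 - u - 20) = (u - 5)*(u + 2)*(u + 4)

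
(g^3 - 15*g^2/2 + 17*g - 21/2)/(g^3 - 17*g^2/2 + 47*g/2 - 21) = (g - 1)/(g - 2)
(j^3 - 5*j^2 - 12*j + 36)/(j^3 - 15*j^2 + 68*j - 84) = (j + 3)/(j - 7)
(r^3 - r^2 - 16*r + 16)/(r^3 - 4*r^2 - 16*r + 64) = (r - 1)/(r - 4)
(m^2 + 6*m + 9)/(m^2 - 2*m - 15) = (m + 3)/(m - 5)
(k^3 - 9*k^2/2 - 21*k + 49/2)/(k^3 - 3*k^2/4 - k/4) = 2*(2*k^2 - 7*k - 49)/(k*(4*k + 1))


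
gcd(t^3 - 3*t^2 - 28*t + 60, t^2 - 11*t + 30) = t - 6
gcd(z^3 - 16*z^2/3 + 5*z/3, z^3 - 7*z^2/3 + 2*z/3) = z^2 - z/3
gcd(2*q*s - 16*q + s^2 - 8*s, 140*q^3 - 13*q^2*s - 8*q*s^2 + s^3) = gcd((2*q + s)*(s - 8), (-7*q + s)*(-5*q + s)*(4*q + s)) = 1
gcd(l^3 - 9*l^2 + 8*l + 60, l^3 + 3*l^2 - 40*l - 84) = l^2 - 4*l - 12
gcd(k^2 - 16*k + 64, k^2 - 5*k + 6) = 1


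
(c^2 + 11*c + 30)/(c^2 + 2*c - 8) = (c^2 + 11*c + 30)/(c^2 + 2*c - 8)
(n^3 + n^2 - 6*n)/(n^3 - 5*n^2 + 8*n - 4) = n*(n + 3)/(n^2 - 3*n + 2)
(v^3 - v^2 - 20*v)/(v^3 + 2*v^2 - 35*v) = (v + 4)/(v + 7)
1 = 1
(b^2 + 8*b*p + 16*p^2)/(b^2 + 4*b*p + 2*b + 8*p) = (b + 4*p)/(b + 2)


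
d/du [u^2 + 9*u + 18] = 2*u + 9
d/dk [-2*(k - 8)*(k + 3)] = 10 - 4*k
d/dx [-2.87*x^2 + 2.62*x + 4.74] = 2.62 - 5.74*x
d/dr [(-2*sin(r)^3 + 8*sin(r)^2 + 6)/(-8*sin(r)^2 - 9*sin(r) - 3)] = 2*(8*sin(r)^4 + 18*sin(r)^3 - 27*sin(r)^2 + 24*sin(r) + 27)*cos(r)/(8*sin(r)^2 + 9*sin(r) + 3)^2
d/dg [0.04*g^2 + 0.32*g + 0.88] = 0.08*g + 0.32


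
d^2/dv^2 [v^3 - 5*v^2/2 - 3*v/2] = 6*v - 5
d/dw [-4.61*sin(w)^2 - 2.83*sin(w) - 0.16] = -(9.22*sin(w) + 2.83)*cos(w)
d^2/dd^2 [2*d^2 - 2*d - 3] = 4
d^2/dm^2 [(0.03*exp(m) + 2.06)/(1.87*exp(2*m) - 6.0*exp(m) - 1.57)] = (0.104907*exp(4*m) + 29.151056*exp(3*m) - 68.811138*exp(2*m) + 98.069216*exp(m) - 19.331253)*exp(m)/(6.539203*exp(6*m) - 62.9442*exp(5*m) + 185.489601*exp(4*m) - 110.3076*exp(3*m) - 155.731911*exp(2*m) - 44.3682*exp(m) - 3.869893)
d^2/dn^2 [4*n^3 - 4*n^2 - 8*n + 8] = 24*n - 8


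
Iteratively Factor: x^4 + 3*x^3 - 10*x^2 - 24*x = (x - 3)*(x^3 + 6*x^2 + 8*x) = (x - 3)*(x + 4)*(x^2 + 2*x) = x*(x - 3)*(x + 4)*(x + 2)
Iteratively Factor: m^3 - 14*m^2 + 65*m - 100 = (m - 4)*(m^2 - 10*m + 25) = (m - 5)*(m - 4)*(m - 5)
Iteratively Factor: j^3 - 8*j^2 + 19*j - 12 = (j - 3)*(j^2 - 5*j + 4) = (j - 3)*(j - 1)*(j - 4)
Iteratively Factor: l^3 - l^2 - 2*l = (l - 2)*(l^2 + l) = l*(l - 2)*(l + 1)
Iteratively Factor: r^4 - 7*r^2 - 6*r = (r + 2)*(r^3 - 2*r^2 - 3*r) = (r - 3)*(r + 2)*(r^2 + r) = (r - 3)*(r + 1)*(r + 2)*(r)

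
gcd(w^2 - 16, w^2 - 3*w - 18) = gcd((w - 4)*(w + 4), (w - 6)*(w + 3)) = 1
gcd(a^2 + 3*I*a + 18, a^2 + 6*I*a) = a + 6*I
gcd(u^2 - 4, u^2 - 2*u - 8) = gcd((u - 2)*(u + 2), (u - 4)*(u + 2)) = u + 2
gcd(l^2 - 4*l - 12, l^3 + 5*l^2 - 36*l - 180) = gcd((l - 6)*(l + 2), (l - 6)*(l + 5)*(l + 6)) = l - 6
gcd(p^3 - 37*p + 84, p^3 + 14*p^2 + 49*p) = p + 7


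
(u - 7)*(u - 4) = u^2 - 11*u + 28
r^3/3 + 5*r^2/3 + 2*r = r*(r/3 + 1)*(r + 2)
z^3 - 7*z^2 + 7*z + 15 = (z - 5)*(z - 3)*(z + 1)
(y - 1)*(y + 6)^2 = y^3 + 11*y^2 + 24*y - 36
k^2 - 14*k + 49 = (k - 7)^2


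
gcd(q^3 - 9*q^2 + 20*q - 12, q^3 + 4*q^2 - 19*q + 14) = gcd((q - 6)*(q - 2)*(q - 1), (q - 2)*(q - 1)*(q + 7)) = q^2 - 3*q + 2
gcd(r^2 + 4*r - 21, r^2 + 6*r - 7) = r + 7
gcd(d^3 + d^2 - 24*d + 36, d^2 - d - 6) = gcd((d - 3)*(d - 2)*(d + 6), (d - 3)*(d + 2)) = d - 3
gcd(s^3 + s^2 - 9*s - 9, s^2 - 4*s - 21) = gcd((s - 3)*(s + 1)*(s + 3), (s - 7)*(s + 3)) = s + 3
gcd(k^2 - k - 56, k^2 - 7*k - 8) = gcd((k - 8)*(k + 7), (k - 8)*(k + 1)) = k - 8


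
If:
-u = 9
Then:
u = -9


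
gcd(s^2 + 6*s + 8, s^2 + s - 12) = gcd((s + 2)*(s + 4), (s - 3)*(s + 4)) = s + 4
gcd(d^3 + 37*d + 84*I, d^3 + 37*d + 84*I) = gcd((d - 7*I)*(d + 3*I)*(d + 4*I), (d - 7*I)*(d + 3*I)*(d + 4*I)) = d^3 + 37*d + 84*I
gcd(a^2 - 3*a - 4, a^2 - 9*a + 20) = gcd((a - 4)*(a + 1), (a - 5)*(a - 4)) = a - 4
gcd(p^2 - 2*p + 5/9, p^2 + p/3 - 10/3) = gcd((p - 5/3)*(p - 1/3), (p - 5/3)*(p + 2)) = p - 5/3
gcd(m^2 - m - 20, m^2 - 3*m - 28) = m + 4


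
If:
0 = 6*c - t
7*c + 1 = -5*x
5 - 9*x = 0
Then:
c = -34/63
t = -68/21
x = 5/9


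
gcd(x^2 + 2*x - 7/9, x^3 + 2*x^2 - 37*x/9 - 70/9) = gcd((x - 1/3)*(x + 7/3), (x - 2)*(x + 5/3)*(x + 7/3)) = x + 7/3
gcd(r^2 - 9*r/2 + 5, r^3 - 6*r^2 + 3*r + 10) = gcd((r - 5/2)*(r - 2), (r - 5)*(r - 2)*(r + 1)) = r - 2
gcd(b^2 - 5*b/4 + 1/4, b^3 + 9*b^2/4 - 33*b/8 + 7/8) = b^2 - 5*b/4 + 1/4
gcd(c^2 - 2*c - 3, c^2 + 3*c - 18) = c - 3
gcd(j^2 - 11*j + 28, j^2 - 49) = j - 7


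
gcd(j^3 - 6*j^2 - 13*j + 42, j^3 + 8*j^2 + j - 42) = j^2 + j - 6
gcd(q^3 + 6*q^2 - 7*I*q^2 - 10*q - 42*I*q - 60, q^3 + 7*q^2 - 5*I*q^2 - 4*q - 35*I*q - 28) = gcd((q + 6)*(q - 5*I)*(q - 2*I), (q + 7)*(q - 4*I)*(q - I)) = 1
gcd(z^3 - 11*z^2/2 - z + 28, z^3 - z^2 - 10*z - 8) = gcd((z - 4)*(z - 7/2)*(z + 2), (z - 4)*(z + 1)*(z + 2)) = z^2 - 2*z - 8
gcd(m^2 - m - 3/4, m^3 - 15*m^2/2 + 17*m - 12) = m - 3/2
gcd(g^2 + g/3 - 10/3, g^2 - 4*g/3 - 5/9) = g - 5/3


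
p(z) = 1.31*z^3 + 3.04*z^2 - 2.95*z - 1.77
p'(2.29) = 31.58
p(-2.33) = 5.04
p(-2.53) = 3.94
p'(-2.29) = 3.74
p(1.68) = 8.07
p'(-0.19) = -3.96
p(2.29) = 23.15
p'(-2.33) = 4.22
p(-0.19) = -1.11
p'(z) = 3.93*z^2 + 6.08*z - 2.95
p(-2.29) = 5.20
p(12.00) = 2664.27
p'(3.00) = 50.66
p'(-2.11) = 1.72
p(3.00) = 52.11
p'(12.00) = 635.93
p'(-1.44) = -3.56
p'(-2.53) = 6.82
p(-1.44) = 4.87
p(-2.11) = 5.68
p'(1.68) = 18.36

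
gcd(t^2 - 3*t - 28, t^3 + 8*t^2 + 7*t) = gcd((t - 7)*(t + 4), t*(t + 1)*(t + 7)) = 1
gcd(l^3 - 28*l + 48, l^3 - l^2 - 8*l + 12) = l - 2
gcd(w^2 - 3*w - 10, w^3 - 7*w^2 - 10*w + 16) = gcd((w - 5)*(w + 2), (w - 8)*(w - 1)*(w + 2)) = w + 2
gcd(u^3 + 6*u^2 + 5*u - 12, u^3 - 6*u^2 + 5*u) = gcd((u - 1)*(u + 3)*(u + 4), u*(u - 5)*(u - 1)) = u - 1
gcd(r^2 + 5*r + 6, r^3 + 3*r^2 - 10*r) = 1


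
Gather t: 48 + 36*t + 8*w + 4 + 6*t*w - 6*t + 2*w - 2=t*(6*w + 30) + 10*w + 50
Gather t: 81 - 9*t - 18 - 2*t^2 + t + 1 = -2*t^2 - 8*t + 64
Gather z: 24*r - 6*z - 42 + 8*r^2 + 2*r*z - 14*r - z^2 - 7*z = 8*r^2 + 10*r - z^2 + z*(2*r - 13) - 42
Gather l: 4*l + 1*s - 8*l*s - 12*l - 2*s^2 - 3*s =l*(-8*s - 8) - 2*s^2 - 2*s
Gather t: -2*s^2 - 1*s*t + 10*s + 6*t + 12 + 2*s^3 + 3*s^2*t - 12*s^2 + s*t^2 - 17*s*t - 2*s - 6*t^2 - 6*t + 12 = 2*s^3 - 14*s^2 + 8*s + t^2*(s - 6) + t*(3*s^2 - 18*s) + 24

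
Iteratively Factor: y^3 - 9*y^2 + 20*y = (y - 5)*(y^2 - 4*y) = y*(y - 5)*(y - 4)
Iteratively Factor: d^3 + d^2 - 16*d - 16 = (d + 4)*(d^2 - 3*d - 4) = (d + 1)*(d + 4)*(d - 4)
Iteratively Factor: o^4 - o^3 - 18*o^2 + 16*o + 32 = (o - 4)*(o^3 + 3*o^2 - 6*o - 8) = (o - 4)*(o + 4)*(o^2 - o - 2) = (o - 4)*(o + 1)*(o + 4)*(o - 2)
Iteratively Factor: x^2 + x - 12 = (x - 3)*(x + 4)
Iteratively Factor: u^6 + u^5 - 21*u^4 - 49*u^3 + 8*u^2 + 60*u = (u + 3)*(u^5 - 2*u^4 - 15*u^3 - 4*u^2 + 20*u) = u*(u + 3)*(u^4 - 2*u^3 - 15*u^2 - 4*u + 20) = u*(u - 1)*(u + 3)*(u^3 - u^2 - 16*u - 20) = u*(u - 1)*(u + 2)*(u + 3)*(u^2 - 3*u - 10) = u*(u - 1)*(u + 2)^2*(u + 3)*(u - 5)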